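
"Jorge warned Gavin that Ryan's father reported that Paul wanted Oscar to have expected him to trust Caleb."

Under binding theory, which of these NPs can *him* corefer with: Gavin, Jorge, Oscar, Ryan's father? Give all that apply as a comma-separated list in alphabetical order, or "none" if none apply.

*him* is a pronoun; Principle B requires it to be free in its binding domain — the clause headed by 'expected'.
— Gavin: object of the matrix clause; c-commands the pronoun but lies outside its binding domain — allowed.
— Jorge: subject of the matrix clause; c-commands the pronoun but lies outside its binding domain — allowed.
— Oscar: subject of the clause headed by 'expected'; c-commands the pronoun within its binding domain — blocked (Principle B).
— Ryan's father: subject of the clause headed by 'reported'; c-commands the pronoun but lies outside its binding domain — allowed.

Gavin, Jorge, Ryan's father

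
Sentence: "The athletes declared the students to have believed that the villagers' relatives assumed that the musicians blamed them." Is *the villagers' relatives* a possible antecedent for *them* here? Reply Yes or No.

Yes

*them* is a pronoun; Principle B requires it to be free in its binding domain — the clause headed by 'blamed'.
— the villagers' relatives: subject of the clause headed by 'assumed'; c-commands the pronoun but lies outside its binding domain — allowed.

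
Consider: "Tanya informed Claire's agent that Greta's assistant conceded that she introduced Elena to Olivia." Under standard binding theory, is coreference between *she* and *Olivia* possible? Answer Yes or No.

No

*Olivia* is an R-expression; Principle C requires it to be free (not bound by any c-commanding expression).
— she: subject of the clause headed by 'introduced'; the pronoun c-commands the R-expression — coreference blocked (Principle C).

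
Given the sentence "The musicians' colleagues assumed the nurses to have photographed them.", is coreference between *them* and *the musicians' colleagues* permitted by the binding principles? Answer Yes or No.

Yes

*them* is a pronoun; Principle B requires it to be free in its binding domain — the clause headed by 'photographed'.
— the musicians' colleagues: subject of the matrix clause; c-commands the pronoun but lies outside its binding domain — allowed.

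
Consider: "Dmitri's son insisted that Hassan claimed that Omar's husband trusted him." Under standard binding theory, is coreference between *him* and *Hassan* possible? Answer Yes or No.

*Hassan* is an R-expression; Principle C requires it to be free (not bound by any c-commanding expression).
— him: object of the clause headed by 'trusted'; the pronoun does not c-command the R-expression — coreference allowed.

Yes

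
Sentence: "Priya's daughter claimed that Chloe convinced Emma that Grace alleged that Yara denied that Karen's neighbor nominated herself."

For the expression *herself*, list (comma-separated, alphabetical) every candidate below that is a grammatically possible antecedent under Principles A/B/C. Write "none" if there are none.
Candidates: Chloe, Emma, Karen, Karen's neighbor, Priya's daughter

*herself* is a reflexive; Principle A requires it to be bound within its binding domain — the clause headed by 'nominated'.
— Chloe: subject of the clause headed by 'convinced'; c-commands the reflexive but lies outside its binding domain — cannot bind it (Principle A).
— Emma: object of the clause headed by 'convinced'; c-commands the reflexive but lies outside its binding domain — cannot bind it (Principle A).
— Karen: possessor inside the subject DP of the clause headed by 'nominated'; does not c-command the reflexive — cannot bind it (Principle A).
— Karen's neighbor: subject of the clause headed by 'nominated'; c-commands the reflexive within its binding domain — allowed (Principle A).
— Priya's daughter: subject of the matrix clause; c-commands the reflexive but lies outside its binding domain — cannot bind it (Principle A).

Karen's neighbor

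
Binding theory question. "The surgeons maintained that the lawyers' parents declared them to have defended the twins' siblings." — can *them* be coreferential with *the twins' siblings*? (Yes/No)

No

*them* is a pronoun; Principle B requires it to be free in its binding domain — the clause headed by 'declared'.
— the twins' siblings: object of the clause headed by 'defended'; is c-commanded by the pronoun; coreference would bind this R-expression — blocked (Principle C).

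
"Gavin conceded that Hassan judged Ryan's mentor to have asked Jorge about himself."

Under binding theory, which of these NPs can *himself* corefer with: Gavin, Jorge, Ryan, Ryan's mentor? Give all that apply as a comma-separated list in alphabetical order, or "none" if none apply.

Jorge, Ryan's mentor

*himself* is a reflexive; Principle A requires it to be bound within its binding domain — the clause headed by 'asked'.
— Gavin: subject of the matrix clause; c-commands the reflexive but lies outside its binding domain — cannot bind it (Principle A).
— Jorge: object of the clause headed by 'asked'; c-commands the reflexive within its binding domain — allowed (Principle A).
— Ryan: possessor inside the subject DP of the clause headed by 'asked'; does not c-command the reflexive — cannot bind it (Principle A).
— Ryan's mentor: subject of the clause headed by 'asked'; c-commands the reflexive within its binding domain — allowed (Principle A).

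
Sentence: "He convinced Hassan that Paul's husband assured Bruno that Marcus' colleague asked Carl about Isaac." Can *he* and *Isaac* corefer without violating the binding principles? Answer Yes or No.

*Isaac* is an R-expression; Principle C requires it to be free (not bound by any c-commanding expression).
— he: subject of the matrix clause; the pronoun c-commands the R-expression — coreference blocked (Principle C).

No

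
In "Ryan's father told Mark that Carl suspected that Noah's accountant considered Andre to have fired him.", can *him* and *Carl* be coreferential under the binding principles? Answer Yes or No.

*Carl* is an R-expression; Principle C requires it to be free (not bound by any c-commanding expression).
— him: object of the clause headed by 'fired'; the pronoun does not c-command the R-expression — coreference allowed.

Yes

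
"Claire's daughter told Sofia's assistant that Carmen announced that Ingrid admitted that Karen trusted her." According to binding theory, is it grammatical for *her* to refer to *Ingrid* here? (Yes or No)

*Ingrid* is an R-expression; Principle C requires it to be free (not bound by any c-commanding expression).
— her: object of the clause headed by 'trusted'; the pronoun does not c-command the R-expression — coreference allowed.

Yes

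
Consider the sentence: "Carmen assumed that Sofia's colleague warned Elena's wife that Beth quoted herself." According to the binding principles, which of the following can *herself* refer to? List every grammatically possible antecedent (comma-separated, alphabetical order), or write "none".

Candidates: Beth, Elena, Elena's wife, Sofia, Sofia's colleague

Beth

*herself* is a reflexive; Principle A requires it to be bound within its binding domain — the clause headed by 'quoted'.
— Beth: subject of the clause headed by 'quoted'; c-commands the reflexive within its binding domain — allowed (Principle A).
— Elena: possessor inside the object DP of the clause headed by 'warned'; does not c-command the reflexive — cannot bind it (Principle A).
— Elena's wife: object of the clause headed by 'warned'; c-commands the reflexive but lies outside its binding domain — cannot bind it (Principle A).
— Sofia: possessor inside the subject DP of the clause headed by 'warned'; does not c-command the reflexive — cannot bind it (Principle A).
— Sofia's colleague: subject of the clause headed by 'warned'; c-commands the reflexive but lies outside its binding domain — cannot bind it (Principle A).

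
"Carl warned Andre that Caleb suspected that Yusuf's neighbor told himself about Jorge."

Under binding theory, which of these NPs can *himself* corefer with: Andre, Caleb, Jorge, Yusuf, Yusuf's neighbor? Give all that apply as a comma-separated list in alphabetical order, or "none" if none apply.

*himself* is a reflexive; Principle A requires it to be bound within its binding domain — the clause headed by 'told'.
— Andre: object of the matrix clause; c-commands the reflexive but lies outside its binding domain — cannot bind it (Principle A).
— Caleb: subject of the clause headed by 'suspected'; c-commands the reflexive but lies outside its binding domain — cannot bind it (Principle A).
— Jorge: second object of the clause headed by 'told'; does not c-command the reflexive — cannot bind it (Principle A).
— Yusuf: possessor inside the subject DP of the clause headed by 'told'; does not c-command the reflexive — cannot bind it (Principle A).
— Yusuf's neighbor: subject of the clause headed by 'told'; c-commands the reflexive within its binding domain — allowed (Principle A).

Yusuf's neighbor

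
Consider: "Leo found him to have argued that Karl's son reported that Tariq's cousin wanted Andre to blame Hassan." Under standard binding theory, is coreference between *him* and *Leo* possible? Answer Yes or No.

*Leo* is an R-expression; Principle C requires it to be free (not bound by any c-commanding expression).
— him: subject of the clause headed by 'argued'; the R-expression locally c-commands the pronoun — coreference blocked (Principle B on the pronoun).

No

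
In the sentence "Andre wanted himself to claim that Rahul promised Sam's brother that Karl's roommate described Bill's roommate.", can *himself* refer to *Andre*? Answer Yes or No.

*himself* is a reflexive; Principle A requires it to be bound within its binding domain — the matrix clause.
— Andre: subject of the matrix clause; c-commands the reflexive within its binding domain — allowed (Principle A).

Yes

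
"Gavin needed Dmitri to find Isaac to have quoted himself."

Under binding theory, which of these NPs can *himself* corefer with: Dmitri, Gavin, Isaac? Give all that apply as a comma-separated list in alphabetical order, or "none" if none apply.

*himself* is a reflexive; Principle A requires it to be bound within its binding domain — the clause headed by 'quoted'.
— Dmitri: subject of the clause headed by 'find'; c-commands the reflexive but lies outside its binding domain — cannot bind it (Principle A).
— Gavin: subject of the matrix clause; c-commands the reflexive but lies outside its binding domain — cannot bind it (Principle A).
— Isaac: subject of the clause headed by 'quoted'; c-commands the reflexive within its binding domain — allowed (Principle A).

Isaac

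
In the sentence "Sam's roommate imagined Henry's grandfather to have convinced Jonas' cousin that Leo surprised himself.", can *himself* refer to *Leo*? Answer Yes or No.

Yes

*himself* is a reflexive; Principle A requires it to be bound within its binding domain — the clause headed by 'surprised'.
— Leo: subject of the clause headed by 'surprised'; c-commands the reflexive within its binding domain — allowed (Principle A).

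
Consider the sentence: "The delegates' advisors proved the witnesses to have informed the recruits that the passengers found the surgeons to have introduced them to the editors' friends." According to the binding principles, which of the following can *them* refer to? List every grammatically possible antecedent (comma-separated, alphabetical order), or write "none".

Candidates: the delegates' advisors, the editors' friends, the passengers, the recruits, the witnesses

the delegates' advisors, the passengers, the recruits, the witnesses

*them* is a pronoun; Principle B requires it to be free in its binding domain — the clause headed by 'introduced'.
— the delegates' advisors: subject of the matrix clause; c-commands the pronoun but lies outside its binding domain — allowed.
— the editors' friends: second object of the clause headed by 'introduced'; is c-commanded by the pronoun; coreference would bind this R-expression — blocked (Principle C).
— the passengers: subject of the clause headed by 'found'; c-commands the pronoun but lies outside its binding domain — allowed.
— the recruits: object of the clause headed by 'informed'; c-commands the pronoun but lies outside its binding domain — allowed.
— the witnesses: subject of the clause headed by 'informed'; c-commands the pronoun but lies outside its binding domain — allowed.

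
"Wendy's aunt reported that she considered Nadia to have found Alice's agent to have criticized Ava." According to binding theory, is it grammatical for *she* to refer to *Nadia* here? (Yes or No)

No

*Nadia* is an R-expression; Principle C requires it to be free (not bound by any c-commanding expression).
— she: subject of the clause headed by 'considered'; the pronoun c-commands the R-expression — coreference blocked (Principle C).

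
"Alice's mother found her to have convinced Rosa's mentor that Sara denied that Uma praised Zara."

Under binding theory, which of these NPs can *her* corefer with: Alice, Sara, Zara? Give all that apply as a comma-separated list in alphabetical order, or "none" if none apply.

*her* is a pronoun; Principle B requires it to be free in its binding domain — the matrix clause.
— Alice: possessor inside the subject DP of the matrix clause; does not c-command the pronoun — Principle B does not apply; allowed.
— Sara: subject of the clause headed by 'denied'; is c-commanded by the pronoun; coreference would bind this R-expression — blocked (Principle C).
— Zara: object of the clause headed by 'praised'; is c-commanded by the pronoun; coreference would bind this R-expression — blocked (Principle C).

Alice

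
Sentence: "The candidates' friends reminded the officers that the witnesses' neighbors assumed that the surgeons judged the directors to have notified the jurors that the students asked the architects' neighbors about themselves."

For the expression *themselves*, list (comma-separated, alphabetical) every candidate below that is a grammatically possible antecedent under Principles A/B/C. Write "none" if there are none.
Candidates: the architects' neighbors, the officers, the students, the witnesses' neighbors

*themselves* is a reflexive; Principle A requires it to be bound within its binding domain — the clause headed by 'asked'.
— the architects' neighbors: object of the clause headed by 'asked'; c-commands the reflexive within its binding domain — allowed (Principle A).
— the officers: object of the matrix clause; c-commands the reflexive but lies outside its binding domain — cannot bind it (Principle A).
— the students: subject of the clause headed by 'asked'; c-commands the reflexive within its binding domain — allowed (Principle A).
— the witnesses' neighbors: subject of the clause headed by 'assumed'; c-commands the reflexive but lies outside its binding domain — cannot bind it (Principle A).

the architects' neighbors, the students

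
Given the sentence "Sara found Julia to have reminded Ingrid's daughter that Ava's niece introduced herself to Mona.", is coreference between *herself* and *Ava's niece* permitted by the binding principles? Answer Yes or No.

Yes

*herself* is a reflexive; Principle A requires it to be bound within its binding domain — the clause headed by 'introduced'.
— Ava's niece: subject of the clause headed by 'introduced'; c-commands the reflexive within its binding domain — allowed (Principle A).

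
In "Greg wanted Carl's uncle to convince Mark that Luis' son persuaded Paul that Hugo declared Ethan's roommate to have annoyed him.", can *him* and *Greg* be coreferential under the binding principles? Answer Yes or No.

Yes

*Greg* is an R-expression; Principle C requires it to be free (not bound by any c-commanding expression).
— him: object of the clause headed by 'annoyed'; the pronoun does not c-command the R-expression — coreference allowed.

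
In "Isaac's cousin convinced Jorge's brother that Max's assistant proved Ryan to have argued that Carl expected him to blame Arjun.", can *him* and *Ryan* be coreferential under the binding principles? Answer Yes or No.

Yes

*Ryan* is an R-expression; Principle C requires it to be free (not bound by any c-commanding expression).
— him: subject of the clause headed by 'blame'; the pronoun does not c-command the R-expression — coreference allowed.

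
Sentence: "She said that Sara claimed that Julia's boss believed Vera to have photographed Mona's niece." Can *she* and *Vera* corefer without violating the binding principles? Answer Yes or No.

No

*Vera* is an R-expression; Principle C requires it to be free (not bound by any c-commanding expression).
— she: subject of the matrix clause; the pronoun c-commands the R-expression — coreference blocked (Principle C).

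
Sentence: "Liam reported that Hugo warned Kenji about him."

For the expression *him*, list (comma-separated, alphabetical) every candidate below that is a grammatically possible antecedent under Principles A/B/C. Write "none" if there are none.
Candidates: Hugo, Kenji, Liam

Liam

*him* is a pronoun; Principle B requires it to be free in its binding domain — the clause headed by 'warned'.
— Hugo: subject of the clause headed by 'warned'; c-commands the pronoun within its binding domain — blocked (Principle B).
— Kenji: object of the clause headed by 'warned'; c-commands the pronoun within its binding domain — blocked (Principle B).
— Liam: subject of the matrix clause; c-commands the pronoun but lies outside its binding domain — allowed.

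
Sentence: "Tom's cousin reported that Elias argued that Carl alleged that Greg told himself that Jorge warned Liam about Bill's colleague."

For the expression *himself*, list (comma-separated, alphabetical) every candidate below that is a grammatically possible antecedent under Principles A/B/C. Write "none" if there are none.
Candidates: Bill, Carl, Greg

*himself* is a reflexive; Principle A requires it to be bound within its binding domain — the clause headed by 'told'.
— Bill: possessor inside the second object DP of the clause headed by 'warned'; does not c-command the reflexive — cannot bind it (Principle A).
— Carl: subject of the clause headed by 'alleged'; c-commands the reflexive but lies outside its binding domain — cannot bind it (Principle A).
— Greg: subject of the clause headed by 'told'; c-commands the reflexive within its binding domain — allowed (Principle A).

Greg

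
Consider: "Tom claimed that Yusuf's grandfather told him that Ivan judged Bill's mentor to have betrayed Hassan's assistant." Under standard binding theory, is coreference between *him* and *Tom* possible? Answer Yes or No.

Yes

*Tom* is an R-expression; Principle C requires it to be free (not bound by any c-commanding expression).
— him: object of the clause headed by 'told'; the pronoun does not c-command the R-expression — coreference allowed.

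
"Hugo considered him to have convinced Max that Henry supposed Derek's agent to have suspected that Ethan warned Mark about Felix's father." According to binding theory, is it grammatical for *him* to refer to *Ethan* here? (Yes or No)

No

*Ethan* is an R-expression; Principle C requires it to be free (not bound by any c-commanding expression).
— him: subject of the clause headed by 'convinced'; the pronoun c-commands the R-expression — coreference blocked (Principle C).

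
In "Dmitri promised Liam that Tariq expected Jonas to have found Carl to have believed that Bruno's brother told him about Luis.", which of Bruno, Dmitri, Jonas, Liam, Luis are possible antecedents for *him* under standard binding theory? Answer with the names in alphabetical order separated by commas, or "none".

Bruno, Dmitri, Jonas, Liam

*him* is a pronoun; Principle B requires it to be free in its binding domain — the clause headed by 'told'.
— Bruno: possessor inside the subject DP of the clause headed by 'told'; does not c-command the pronoun — Principle B does not apply; allowed.
— Dmitri: subject of the matrix clause; c-commands the pronoun but lies outside its binding domain — allowed.
— Jonas: subject of the clause headed by 'found'; c-commands the pronoun but lies outside its binding domain — allowed.
— Liam: object of the matrix clause; c-commands the pronoun but lies outside its binding domain — allowed.
— Luis: second object of the clause headed by 'told'; is c-commanded by the pronoun; coreference would bind this R-expression — blocked (Principle C).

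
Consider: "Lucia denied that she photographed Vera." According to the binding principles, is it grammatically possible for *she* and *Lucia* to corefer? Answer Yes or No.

Yes

*she* is a pronoun; Principle B requires it to be free in its binding domain — the clause headed by 'photographed'.
— Lucia: subject of the matrix clause; c-commands the pronoun but lies outside its binding domain — allowed.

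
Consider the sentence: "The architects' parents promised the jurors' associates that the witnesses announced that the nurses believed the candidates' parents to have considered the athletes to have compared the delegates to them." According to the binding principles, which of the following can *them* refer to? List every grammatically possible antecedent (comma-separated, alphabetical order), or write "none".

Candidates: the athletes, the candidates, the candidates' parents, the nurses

*them* is a pronoun; Principle B requires it to be free in its binding domain — the clause headed by 'compared'.
— the athletes: subject of the clause headed by 'compared'; c-commands the pronoun within its binding domain — blocked (Principle B).
— the candidates: possessor inside the subject DP of the clause headed by 'considered'; does not c-command the pronoun — Principle B does not apply; allowed.
— the candidates' parents: subject of the clause headed by 'considered'; c-commands the pronoun but lies outside its binding domain — allowed.
— the nurses: subject of the clause headed by 'believed'; c-commands the pronoun but lies outside its binding domain — allowed.

the candidates, the candidates' parents, the nurses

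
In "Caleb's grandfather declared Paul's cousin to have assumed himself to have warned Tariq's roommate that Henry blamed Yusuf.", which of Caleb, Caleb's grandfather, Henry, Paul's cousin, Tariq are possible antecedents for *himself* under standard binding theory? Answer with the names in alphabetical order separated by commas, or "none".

Paul's cousin

*himself* is a reflexive; Principle A requires it to be bound within its binding domain — the clause headed by 'assumed'.
— Caleb: possessor inside the subject DP of the matrix clause; does not c-command the reflexive — cannot bind it (Principle A).
— Caleb's grandfather: subject of the matrix clause; c-commands the reflexive but lies outside its binding domain — cannot bind it (Principle A).
— Henry: subject of the clause headed by 'blamed'; does not c-command the reflexive — cannot bind it (Principle A).
— Paul's cousin: subject of the clause headed by 'assumed'; c-commands the reflexive within its binding domain — allowed (Principle A).
— Tariq: possessor inside the object DP of the clause headed by 'warned'; does not c-command the reflexive — cannot bind it (Principle A).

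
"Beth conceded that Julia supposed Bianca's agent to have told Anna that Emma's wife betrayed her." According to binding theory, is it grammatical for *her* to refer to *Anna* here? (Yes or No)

*Anna* is an R-expression; Principle C requires it to be free (not bound by any c-commanding expression).
— her: object of the clause headed by 'betrayed'; the pronoun does not c-command the R-expression — coreference allowed.

Yes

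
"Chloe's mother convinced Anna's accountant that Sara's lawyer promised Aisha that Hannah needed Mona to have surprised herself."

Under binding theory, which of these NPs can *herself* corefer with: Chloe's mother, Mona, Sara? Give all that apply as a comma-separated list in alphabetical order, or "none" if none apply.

*herself* is a reflexive; Principle A requires it to be bound within its binding domain — the clause headed by 'surprised'.
— Chloe's mother: subject of the matrix clause; c-commands the reflexive but lies outside its binding domain — cannot bind it (Principle A).
— Mona: subject of the clause headed by 'surprised'; c-commands the reflexive within its binding domain — allowed (Principle A).
— Sara: possessor inside the subject DP of the clause headed by 'promised'; does not c-command the reflexive — cannot bind it (Principle A).

Mona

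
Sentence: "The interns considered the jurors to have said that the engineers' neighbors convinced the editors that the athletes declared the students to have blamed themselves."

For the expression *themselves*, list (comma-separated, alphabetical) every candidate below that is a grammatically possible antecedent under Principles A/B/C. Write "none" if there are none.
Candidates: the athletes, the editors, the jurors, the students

*themselves* is a reflexive; Principle A requires it to be bound within its binding domain — the clause headed by 'blamed'.
— the athletes: subject of the clause headed by 'declared'; c-commands the reflexive but lies outside its binding domain — cannot bind it (Principle A).
— the editors: object of the clause headed by 'convinced'; c-commands the reflexive but lies outside its binding domain — cannot bind it (Principle A).
— the jurors: subject of the clause headed by 'said'; c-commands the reflexive but lies outside its binding domain — cannot bind it (Principle A).
— the students: subject of the clause headed by 'blamed'; c-commands the reflexive within its binding domain — allowed (Principle A).

the students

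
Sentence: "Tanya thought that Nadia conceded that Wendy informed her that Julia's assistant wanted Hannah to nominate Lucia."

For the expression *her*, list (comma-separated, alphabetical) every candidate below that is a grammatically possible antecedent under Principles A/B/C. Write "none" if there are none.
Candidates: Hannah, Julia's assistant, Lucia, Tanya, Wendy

*her* is a pronoun; Principle B requires it to be free in its binding domain — the clause headed by 'informed'.
— Hannah: subject of the clause headed by 'nominate'; is c-commanded by the pronoun; coreference would bind this R-expression — blocked (Principle C).
— Julia's assistant: subject of the clause headed by 'wanted'; is c-commanded by the pronoun; coreference would bind this R-expression — blocked (Principle C).
— Lucia: object of the clause headed by 'nominate'; is c-commanded by the pronoun; coreference would bind this R-expression — blocked (Principle C).
— Tanya: subject of the matrix clause; c-commands the pronoun but lies outside its binding domain — allowed.
— Wendy: subject of the clause headed by 'informed'; c-commands the pronoun within its binding domain — blocked (Principle B).

Tanya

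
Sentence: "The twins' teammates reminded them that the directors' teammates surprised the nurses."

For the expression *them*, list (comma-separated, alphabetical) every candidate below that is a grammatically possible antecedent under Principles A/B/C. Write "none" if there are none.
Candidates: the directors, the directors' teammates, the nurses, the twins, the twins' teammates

*them* is a pronoun; Principle B requires it to be free in its binding domain — the matrix clause.
— the directors: possessor inside the subject DP of the clause headed by 'surprised'; is c-commanded by the pronoun; coreference would bind this R-expression — blocked (Principle C).
— the directors' teammates: subject of the clause headed by 'surprised'; is c-commanded by the pronoun; coreference would bind this R-expression — blocked (Principle C).
— the nurses: object of the clause headed by 'surprised'; is c-commanded by the pronoun; coreference would bind this R-expression — blocked (Principle C).
— the twins: possessor inside the subject DP of the matrix clause; does not c-command the pronoun — Principle B does not apply; allowed.
— the twins' teammates: subject of the matrix clause; c-commands the pronoun within its binding domain — blocked (Principle B).

the twins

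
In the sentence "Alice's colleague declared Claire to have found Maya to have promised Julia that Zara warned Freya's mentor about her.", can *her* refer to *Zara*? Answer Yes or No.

No

*her* is a pronoun; Principle B requires it to be free in its binding domain — the clause headed by 'warned'.
— Zara: subject of the clause headed by 'warned'; c-commands the pronoun within its binding domain — blocked (Principle B).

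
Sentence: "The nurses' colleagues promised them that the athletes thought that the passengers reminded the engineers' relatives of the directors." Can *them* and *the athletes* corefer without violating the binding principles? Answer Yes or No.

*the athletes* is an R-expression; Principle C requires it to be free (not bound by any c-commanding expression).
— them: object of the matrix clause; the pronoun c-commands the R-expression — coreference blocked (Principle C).

No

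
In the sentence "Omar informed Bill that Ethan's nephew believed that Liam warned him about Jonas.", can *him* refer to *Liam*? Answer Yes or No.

*him* is a pronoun; Principle B requires it to be free in its binding domain — the clause headed by 'warned'.
— Liam: subject of the clause headed by 'warned'; c-commands the pronoun within its binding domain — blocked (Principle B).

No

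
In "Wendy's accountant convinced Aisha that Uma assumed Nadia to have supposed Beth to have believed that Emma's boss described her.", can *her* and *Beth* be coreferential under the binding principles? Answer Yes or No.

*Beth* is an R-expression; Principle C requires it to be free (not bound by any c-commanding expression).
— her: object of the clause headed by 'described'; the pronoun does not c-command the R-expression — coreference allowed.

Yes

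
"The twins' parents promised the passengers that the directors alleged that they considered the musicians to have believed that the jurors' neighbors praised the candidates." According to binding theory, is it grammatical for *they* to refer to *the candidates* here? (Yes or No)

No

*the candidates* is an R-expression; Principle C requires it to be free (not bound by any c-commanding expression).
— they: subject of the clause headed by 'considered'; the pronoun c-commands the R-expression — coreference blocked (Principle C).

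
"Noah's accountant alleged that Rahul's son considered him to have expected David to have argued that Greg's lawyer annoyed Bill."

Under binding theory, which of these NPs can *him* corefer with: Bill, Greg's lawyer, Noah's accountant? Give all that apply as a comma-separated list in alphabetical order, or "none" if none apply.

*him* is a pronoun; Principle B requires it to be free in its binding domain — the clause headed by 'considered'.
— Bill: object of the clause headed by 'annoyed'; is c-commanded by the pronoun; coreference would bind this R-expression — blocked (Principle C).
— Greg's lawyer: subject of the clause headed by 'annoyed'; is c-commanded by the pronoun; coreference would bind this R-expression — blocked (Principle C).
— Noah's accountant: subject of the matrix clause; c-commands the pronoun but lies outside its binding domain — allowed.

Noah's accountant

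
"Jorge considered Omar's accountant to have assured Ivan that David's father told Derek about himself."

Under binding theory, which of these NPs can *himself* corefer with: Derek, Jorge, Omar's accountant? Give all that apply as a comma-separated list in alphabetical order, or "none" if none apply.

Derek

*himself* is a reflexive; Principle A requires it to be bound within its binding domain — the clause headed by 'told'.
— Derek: object of the clause headed by 'told'; c-commands the reflexive within its binding domain — allowed (Principle A).
— Jorge: subject of the matrix clause; c-commands the reflexive but lies outside its binding domain — cannot bind it (Principle A).
— Omar's accountant: subject of the clause headed by 'assured'; c-commands the reflexive but lies outside its binding domain — cannot bind it (Principle A).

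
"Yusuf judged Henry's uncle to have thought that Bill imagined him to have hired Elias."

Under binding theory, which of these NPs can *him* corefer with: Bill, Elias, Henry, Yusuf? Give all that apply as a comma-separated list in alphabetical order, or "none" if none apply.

*him* is a pronoun; Principle B requires it to be free in its binding domain — the clause headed by 'imagined'.
— Bill: subject of the clause headed by 'imagined'; c-commands the pronoun within its binding domain — blocked (Principle B).
— Elias: object of the clause headed by 'hired'; is c-commanded by the pronoun; coreference would bind this R-expression — blocked (Principle C).
— Henry: possessor inside the subject DP of the clause headed by 'thought'; does not c-command the pronoun — Principle B does not apply; allowed.
— Yusuf: subject of the matrix clause; c-commands the pronoun but lies outside its binding domain — allowed.

Henry, Yusuf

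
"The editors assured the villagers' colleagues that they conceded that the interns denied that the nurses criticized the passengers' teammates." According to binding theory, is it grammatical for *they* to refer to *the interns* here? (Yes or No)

No

*the interns* is an R-expression; Principle C requires it to be free (not bound by any c-commanding expression).
— they: subject of the clause headed by 'conceded'; the pronoun c-commands the R-expression — coreference blocked (Principle C).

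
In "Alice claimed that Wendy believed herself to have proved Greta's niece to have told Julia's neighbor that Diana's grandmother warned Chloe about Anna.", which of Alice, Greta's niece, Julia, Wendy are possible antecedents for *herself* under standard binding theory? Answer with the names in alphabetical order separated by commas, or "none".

Wendy

*herself* is a reflexive; Principle A requires it to be bound within its binding domain — the clause headed by 'believed'.
— Alice: subject of the matrix clause; c-commands the reflexive but lies outside its binding domain — cannot bind it (Principle A).
— Greta's niece: subject of the clause headed by 'told'; does not c-command the reflexive — cannot bind it (Principle A).
— Julia: possessor inside the object DP of the clause headed by 'told'; does not c-command the reflexive — cannot bind it (Principle A).
— Wendy: subject of the clause headed by 'believed'; c-commands the reflexive within its binding domain — allowed (Principle A).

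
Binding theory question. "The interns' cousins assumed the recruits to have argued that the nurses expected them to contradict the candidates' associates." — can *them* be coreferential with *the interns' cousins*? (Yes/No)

Yes

*them* is a pronoun; Principle B requires it to be free in its binding domain — the clause headed by 'expected'.
— the interns' cousins: subject of the matrix clause; c-commands the pronoun but lies outside its binding domain — allowed.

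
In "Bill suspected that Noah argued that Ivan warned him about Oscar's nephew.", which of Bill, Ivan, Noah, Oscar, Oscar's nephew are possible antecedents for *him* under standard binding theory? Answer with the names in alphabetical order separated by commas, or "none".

*him* is a pronoun; Principle B requires it to be free in its binding domain — the clause headed by 'warned'.
— Bill: subject of the matrix clause; c-commands the pronoun but lies outside its binding domain — allowed.
— Ivan: subject of the clause headed by 'warned'; c-commands the pronoun within its binding domain — blocked (Principle B).
— Noah: subject of the clause headed by 'argued'; c-commands the pronoun but lies outside its binding domain — allowed.
— Oscar: possessor inside the second object DP of the clause headed by 'warned'; is c-commanded by the pronoun; coreference would bind this R-expression — blocked (Principle C).
— Oscar's nephew: second object of the clause headed by 'warned'; is c-commanded by the pronoun; coreference would bind this R-expression — blocked (Principle C).

Bill, Noah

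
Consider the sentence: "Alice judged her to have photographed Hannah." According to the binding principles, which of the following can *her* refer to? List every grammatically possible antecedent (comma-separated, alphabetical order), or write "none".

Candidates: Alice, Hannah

none

*her* is a pronoun; Principle B requires it to be free in its binding domain — the matrix clause.
— Alice: subject of the matrix clause; c-commands the pronoun within its binding domain — blocked (Principle B).
— Hannah: object of the clause headed by 'photographed'; is c-commanded by the pronoun; coreference would bind this R-expression — blocked (Principle C).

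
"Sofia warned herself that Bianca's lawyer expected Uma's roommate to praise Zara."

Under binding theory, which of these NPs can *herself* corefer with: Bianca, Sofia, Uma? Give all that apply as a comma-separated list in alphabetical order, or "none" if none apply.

*herself* is a reflexive; Principle A requires it to be bound within its binding domain — the matrix clause.
— Bianca: possessor inside the subject DP of the clause headed by 'expected'; does not c-command the reflexive — cannot bind it (Principle A).
— Sofia: subject of the matrix clause; c-commands the reflexive within its binding domain — allowed (Principle A).
— Uma: possessor inside the subject DP of the clause headed by 'praise'; does not c-command the reflexive — cannot bind it (Principle A).

Sofia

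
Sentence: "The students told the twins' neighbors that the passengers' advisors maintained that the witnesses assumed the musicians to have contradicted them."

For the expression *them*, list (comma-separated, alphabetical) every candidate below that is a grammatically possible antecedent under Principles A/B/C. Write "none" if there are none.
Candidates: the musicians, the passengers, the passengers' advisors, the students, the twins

the passengers, the passengers' advisors, the students, the twins

*them* is a pronoun; Principle B requires it to be free in its binding domain — the clause headed by 'contradicted'.
— the musicians: subject of the clause headed by 'contradicted'; c-commands the pronoun within its binding domain — blocked (Principle B).
— the passengers: possessor inside the subject DP of the clause headed by 'maintained'; does not c-command the pronoun — Principle B does not apply; allowed.
— the passengers' advisors: subject of the clause headed by 'maintained'; c-commands the pronoun but lies outside its binding domain — allowed.
— the students: subject of the matrix clause; c-commands the pronoun but lies outside its binding domain — allowed.
— the twins: possessor inside the object DP of the matrix clause; does not c-command the pronoun — Principle B does not apply; allowed.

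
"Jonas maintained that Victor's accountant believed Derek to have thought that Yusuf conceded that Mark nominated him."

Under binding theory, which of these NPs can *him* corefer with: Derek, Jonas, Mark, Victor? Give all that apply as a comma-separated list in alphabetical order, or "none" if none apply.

Derek, Jonas, Victor

*him* is a pronoun; Principle B requires it to be free in its binding domain — the clause headed by 'nominated'.
— Derek: subject of the clause headed by 'thought'; c-commands the pronoun but lies outside its binding domain — allowed.
— Jonas: subject of the matrix clause; c-commands the pronoun but lies outside its binding domain — allowed.
— Mark: subject of the clause headed by 'nominated'; c-commands the pronoun within its binding domain — blocked (Principle B).
— Victor: possessor inside the subject DP of the clause headed by 'believed'; does not c-command the pronoun — Principle B does not apply; allowed.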